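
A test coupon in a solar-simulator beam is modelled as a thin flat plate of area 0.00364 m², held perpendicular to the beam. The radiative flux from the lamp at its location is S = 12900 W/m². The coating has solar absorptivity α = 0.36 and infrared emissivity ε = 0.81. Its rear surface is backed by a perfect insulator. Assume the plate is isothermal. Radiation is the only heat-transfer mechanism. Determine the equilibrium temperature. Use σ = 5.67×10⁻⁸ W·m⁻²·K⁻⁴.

T ≈ 564 K

At equilibrium, absorbed power = emitted power.
Absorbing cross-section = A = 0.003640 m²; emitting surface = A = 0.003640 m² (ratio 1).
αS·A_cross = εσ·A_surf·T⁴  ⇒  T⁴ = αS/(ε·1σ).
T⁴ = 0.360·12900/(0.81·1·5.67×10⁻⁸) = 1.011×10¹¹ K⁴.
T = (1.011×10¹¹)^(1/4).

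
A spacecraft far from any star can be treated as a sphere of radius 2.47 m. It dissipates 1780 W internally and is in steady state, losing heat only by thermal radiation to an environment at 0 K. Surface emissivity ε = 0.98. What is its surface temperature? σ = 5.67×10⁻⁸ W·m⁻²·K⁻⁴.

T ≈ 143 K

Steady state: internal power = radiated power, P = εσA T⁴.
Radiating area A = 4πr² = 76.67 m².
T⁴ = P/(εσA) = 1780/(0.98·5.67×10⁻⁸·76.67) = 4.178×10⁸ K⁴.
T = (4.178×10⁸)^(1/4).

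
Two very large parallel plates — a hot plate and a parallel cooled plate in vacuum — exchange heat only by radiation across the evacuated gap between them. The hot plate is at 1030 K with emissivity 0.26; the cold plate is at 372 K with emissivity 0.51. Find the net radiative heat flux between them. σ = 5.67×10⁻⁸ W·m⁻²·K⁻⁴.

q ≈ 13000 W/m²

For two infinite grey parallel plates, q = σ(T₁⁴ − T₂⁴)/(1/ε₁ + 1/ε₂ − 1).
T₁⁴ − T₂⁴ = 1.126×10¹² − 1.915×10¹⁰ = 1.106×10¹² K⁴.
1/ε₁ + 1/ε₂ − 1 = 3.846 + 1.961 − 1 = 4.807.
q = 5.67×10⁻⁸ × 1.106×10¹² / 4.807.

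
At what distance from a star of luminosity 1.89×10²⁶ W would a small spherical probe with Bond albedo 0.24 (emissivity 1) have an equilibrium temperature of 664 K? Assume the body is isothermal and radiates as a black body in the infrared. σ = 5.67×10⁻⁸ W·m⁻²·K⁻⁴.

d ≈ 1.61×10¹⁰ m

For an isothermal black-emitting sphere, (1−a)S·πr² = σ·4πr²·T⁴ ⇒ S = 4σT⁴/(1−a).
S = 4·5.67×10⁻⁸·(664)⁴/0.760 = 58010 W/m².
Flux falls as S = L/(4πd²), so d = √(L/(4πS)) = √(1.89×10²⁶/(4π·58010)).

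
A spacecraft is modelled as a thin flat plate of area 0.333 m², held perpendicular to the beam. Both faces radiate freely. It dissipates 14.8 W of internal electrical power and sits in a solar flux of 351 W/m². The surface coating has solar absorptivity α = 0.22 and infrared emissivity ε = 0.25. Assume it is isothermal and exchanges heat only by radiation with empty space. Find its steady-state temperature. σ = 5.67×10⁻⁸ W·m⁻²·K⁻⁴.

At steady state, absorbed solar power + internal power = radiated power.
Absorbed: α·S·A_cross = 0.22·351·0.3330 = 25.71 W (cross-section A).
Total input = 25.71 + 14.8 = 40.51 W.
Radiated: εσ·A_surf·T⁴ with A_surf = 2A = 0.6660 m².
T⁴ = 40.51/(0.25·5.67×10⁻⁸·0.6660) = 4.292×10⁹ K⁴.

T ≈ 256 K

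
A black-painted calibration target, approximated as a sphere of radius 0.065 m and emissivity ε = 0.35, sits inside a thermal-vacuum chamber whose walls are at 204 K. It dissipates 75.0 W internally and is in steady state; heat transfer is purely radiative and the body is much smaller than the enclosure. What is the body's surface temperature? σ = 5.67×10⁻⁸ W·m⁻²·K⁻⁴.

T ≈ 520 K

For a small grey body in a large enclosure, net radiated power = εσA(T⁴ − T_w⁴).
Steady state: P = εσA(T⁴ − T_w⁴) with A = 4πr² = 0.05309 m².
T⁴ = P/(εσA) + T_w⁴ = 75.0/(0.35·5.67×10⁻⁸·0.05309) + (204)⁴
    = 7.118×10¹⁰ + 1.732×10⁹ = 7.291×10¹⁰ K⁴.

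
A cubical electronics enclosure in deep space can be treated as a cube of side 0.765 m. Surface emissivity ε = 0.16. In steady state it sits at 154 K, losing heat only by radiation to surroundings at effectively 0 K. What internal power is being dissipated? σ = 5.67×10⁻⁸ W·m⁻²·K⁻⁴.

P ≈ 17.9 W

Steady state: P = εσA T⁴.
A = 6L² = 3.511 m²; T⁴ = (154)⁴ = 5.624×10⁸ K⁴.
P = 0.16 × 5.67×10⁻⁸ × 3.511 × 5.624×10⁸.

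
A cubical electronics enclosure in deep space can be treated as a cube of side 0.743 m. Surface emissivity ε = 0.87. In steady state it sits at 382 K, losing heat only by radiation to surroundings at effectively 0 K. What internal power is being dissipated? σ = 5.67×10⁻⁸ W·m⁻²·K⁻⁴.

Steady state: P = εσA T⁴.
A = 6L² = 3.312 m²; T⁴ = (382)⁴ = 2.129×10¹⁰ K⁴.
P = 0.87 × 5.67×10⁻⁸ × 3.312 × 2.129×10¹⁰.

P ≈ 3480 W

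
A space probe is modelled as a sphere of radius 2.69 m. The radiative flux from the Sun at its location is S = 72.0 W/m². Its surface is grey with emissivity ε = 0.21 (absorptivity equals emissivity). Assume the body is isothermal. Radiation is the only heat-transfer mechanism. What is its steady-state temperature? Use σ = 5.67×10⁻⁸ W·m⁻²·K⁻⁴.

T ≈ 133 K

At equilibrium, absorbed power = emitted power.
Absorbing cross-section = πr² = 22.73 m²; emitting surface = 4πr² = 90.93 m² (ratio 4).
εS·A_cross = εσ·A_surf·T⁴  ⇒  T⁴ = S/(4σ)   (ε cancels).
T⁴ = 72.0/(4·5.67×10⁻⁸) = 3.175×10⁸ K⁴.
T = (3.175×10⁸)^(1/4).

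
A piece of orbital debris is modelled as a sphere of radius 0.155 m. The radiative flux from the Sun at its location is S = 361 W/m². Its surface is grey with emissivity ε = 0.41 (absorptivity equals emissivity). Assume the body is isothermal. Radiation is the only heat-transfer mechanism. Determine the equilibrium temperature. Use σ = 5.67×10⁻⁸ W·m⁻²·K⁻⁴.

T ≈ 200 K

At equilibrium, absorbed power = emitted power.
Absorbing cross-section = πr² = 0.07548 m²; emitting surface = 4πr² = 0.3019 m² (ratio 4).
εS·A_cross = εσ·A_surf·T⁴  ⇒  T⁴ = S/(4σ)   (ε cancels).
T⁴ = 361/(4·5.67×10⁻⁸) = 1.592×10⁹ K⁴.
T = (1.592×10⁹)^(1/4).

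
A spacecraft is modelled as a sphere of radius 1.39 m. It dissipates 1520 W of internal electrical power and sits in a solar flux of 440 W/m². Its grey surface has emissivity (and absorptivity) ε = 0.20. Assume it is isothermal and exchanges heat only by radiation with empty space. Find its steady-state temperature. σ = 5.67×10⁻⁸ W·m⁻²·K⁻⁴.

At steady state, absorbed solar power + internal power = radiated power.
Absorbed: α·S·A_cross = 0.20·440·6.070 = 534.1 W (cross-section πr²).
Total input = 534.1 + 1520 = 2054 W.
Radiated: εσ·A_surf·T⁴ with A_surf = 4πr² = 24.28 m².
T⁴ = 2054/(0.20·5.67×10⁻⁸·24.28) = 7.461×10⁹ K⁴.

T ≈ 294 K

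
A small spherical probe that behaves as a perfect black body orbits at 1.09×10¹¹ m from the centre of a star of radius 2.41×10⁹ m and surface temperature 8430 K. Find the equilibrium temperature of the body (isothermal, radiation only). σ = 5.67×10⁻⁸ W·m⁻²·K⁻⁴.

T ≈ 886 K

The star's surface emits σT_*⁴; at distance d the flux is S = σT_*⁴(R_*/d)².
S = 5.67×10⁻⁸·(8430)⁴·(2.41×10⁹/1.09×10¹¹)² = 1.400×10⁵ W/m².
For an isothermal sphere T⁴ = (1−a)S/(4σ) = 6.172×10¹¹ K⁴.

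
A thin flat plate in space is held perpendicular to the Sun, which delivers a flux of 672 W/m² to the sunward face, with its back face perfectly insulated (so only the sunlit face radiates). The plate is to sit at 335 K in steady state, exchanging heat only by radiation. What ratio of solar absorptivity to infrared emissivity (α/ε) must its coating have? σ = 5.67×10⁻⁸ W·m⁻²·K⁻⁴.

α/ε ≈ 1.06

Balance: αS·A = εσ·1A·T⁴ ⇒ α/ε = σT⁴/S.
α/ε = 5.67×10⁻⁸·(335)⁴/672 = 5.67×10⁻⁸·1.259×10¹⁰/672.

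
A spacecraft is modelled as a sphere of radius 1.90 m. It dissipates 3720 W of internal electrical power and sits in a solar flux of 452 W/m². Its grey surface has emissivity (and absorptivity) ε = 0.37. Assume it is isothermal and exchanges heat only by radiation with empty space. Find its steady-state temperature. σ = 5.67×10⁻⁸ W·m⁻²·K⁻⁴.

At steady state, absorbed solar power + internal power = radiated power.
Absorbed: α·S·A_cross = 0.37·452·11.34 = 1897 W (cross-section πr²).
Total input = 1897 + 3720 = 5617 W.
Radiated: εσ·A_surf·T⁴ with A_surf = 4πr² = 45.36 m².
T⁴ = 5617/(0.37·5.67×10⁻⁸·45.36) = 5.902×10⁹ K⁴.

T ≈ 277 K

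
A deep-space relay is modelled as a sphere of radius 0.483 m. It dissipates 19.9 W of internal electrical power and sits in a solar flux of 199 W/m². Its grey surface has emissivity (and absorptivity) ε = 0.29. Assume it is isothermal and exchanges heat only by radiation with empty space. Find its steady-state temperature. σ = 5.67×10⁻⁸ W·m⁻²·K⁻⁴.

At steady state, absorbed solar power + internal power = radiated power.
Absorbed: α·S·A_cross = 0.29·199·0.7329 = 42.30 W (cross-section πr²).
Total input = 42.30 + 19.9 = 62.20 W.
Radiated: εσ·A_surf·T⁴ with A_surf = 4πr² = 2.932 m².
T⁴ = 62.20/(0.29·5.67×10⁻⁸·2.932) = 1.290×10⁹ K⁴.

T ≈ 190 K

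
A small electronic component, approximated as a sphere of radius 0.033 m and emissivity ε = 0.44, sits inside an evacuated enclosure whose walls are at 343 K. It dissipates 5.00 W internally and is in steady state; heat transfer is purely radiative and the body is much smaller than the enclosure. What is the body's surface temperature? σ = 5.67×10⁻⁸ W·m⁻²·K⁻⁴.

For a small grey body in a large enclosure, net radiated power = εσA(T⁴ − T_w⁴).
Steady state: P = εσA(T⁴ − T_w⁴) with A = 4πr² = 0.01368 m².
T⁴ = P/(εσA) + T_w⁴ = 5.00/(0.44·5.67×10⁻⁸·0.01368) + (343)⁴
    = 1.465×10¹⁰ + 1.384×10¹⁰ = 2.849×10¹⁰ K⁴.

T ≈ 411 K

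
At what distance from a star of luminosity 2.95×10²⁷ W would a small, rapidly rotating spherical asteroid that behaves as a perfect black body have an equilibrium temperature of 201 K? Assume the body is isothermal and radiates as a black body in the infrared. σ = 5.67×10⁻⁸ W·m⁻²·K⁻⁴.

d ≈ 7.96×10¹¹ m

For an isothermal black-emitting sphere, (1−a)S·πr² = σ·4πr²·T⁴ ⇒ S = 4σT⁴/(1−a).
S = 4·5.67×10⁻⁸·(201)⁴/1.00 = 370.2 W/m².
Flux falls as S = L/(4πd²), so d = √(L/(4πS)) = √(2.95×10²⁷/(4π·370.2)).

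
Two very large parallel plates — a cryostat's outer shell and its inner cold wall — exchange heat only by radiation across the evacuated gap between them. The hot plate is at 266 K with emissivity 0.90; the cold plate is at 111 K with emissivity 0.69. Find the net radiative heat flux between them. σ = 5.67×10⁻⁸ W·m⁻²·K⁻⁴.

q ≈ 176 W/m²

For two infinite grey parallel plates, q = σ(T₁⁴ − T₂⁴)/(1/ε₁ + 1/ε₂ − 1).
T₁⁴ − T₂⁴ = 5.006×10⁹ − 1.518×10⁸ = 4.855×10⁹ K⁴.
1/ε₁ + 1/ε₂ − 1 = 1.111 + 1.449 − 1 = 1.560.
q = 5.67×10⁻⁸ × 4.855×10⁹ / 1.560.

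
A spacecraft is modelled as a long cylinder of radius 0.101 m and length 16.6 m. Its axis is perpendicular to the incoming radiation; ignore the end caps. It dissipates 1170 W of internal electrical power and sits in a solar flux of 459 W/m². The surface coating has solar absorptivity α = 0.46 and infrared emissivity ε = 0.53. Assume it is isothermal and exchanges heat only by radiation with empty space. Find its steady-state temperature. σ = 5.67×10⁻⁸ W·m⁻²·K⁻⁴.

At steady state, absorbed solar power + internal power = radiated power.
Absorbed: α·S·A_cross = 0.46·459·3.353 = 708.0 W (cross-section 2rL).
Total input = 708.0 + 1170 = 1878 W.
Radiated: εσ·A_surf·T⁴ with A_surf = 2πrL = 10.53 m².
T⁴ = 1878/(0.53·5.67×10⁻⁸·10.53) = 5.932×10⁹ K⁴.

T ≈ 278 K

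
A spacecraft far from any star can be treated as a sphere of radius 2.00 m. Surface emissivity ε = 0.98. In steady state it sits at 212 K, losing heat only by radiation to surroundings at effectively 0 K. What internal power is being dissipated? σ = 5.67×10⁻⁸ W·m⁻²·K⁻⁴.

Steady state: P = εσA T⁴.
A = 4πr² = 50.27 m²; T⁴ = (212)⁴ = 2.020×10⁹ K⁴.
P = 0.98 × 5.67×10⁻⁸ × 50.27 × 2.020×10⁹.

P ≈ 5640 W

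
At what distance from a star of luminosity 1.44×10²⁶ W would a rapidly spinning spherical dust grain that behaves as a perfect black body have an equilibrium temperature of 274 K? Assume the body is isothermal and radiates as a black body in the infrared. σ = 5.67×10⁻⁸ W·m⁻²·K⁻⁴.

For an isothermal black-emitting sphere, (1−a)S·πr² = σ·4πr²·T⁴ ⇒ S = 4σT⁴/(1−a).
S = 4·5.67×10⁻⁸·(274)⁴/1.00 = 1278 W/m².
Flux falls as S = L/(4πd²), so d = √(L/(4πS)) = √(1.44×10²⁶/(4π·1278)).

d ≈ 9.47×10¹⁰ m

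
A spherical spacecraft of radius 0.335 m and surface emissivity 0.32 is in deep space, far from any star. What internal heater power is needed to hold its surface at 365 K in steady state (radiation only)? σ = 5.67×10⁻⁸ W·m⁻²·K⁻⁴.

P = εσ·4πr²·T⁴.
4πr² = 1.410 m²; T⁴ = 1.775×10¹⁰ K⁴.
P = 0.32·5.67×10⁻⁸·1.410·1.775×10¹⁰.

P ≈ 454 W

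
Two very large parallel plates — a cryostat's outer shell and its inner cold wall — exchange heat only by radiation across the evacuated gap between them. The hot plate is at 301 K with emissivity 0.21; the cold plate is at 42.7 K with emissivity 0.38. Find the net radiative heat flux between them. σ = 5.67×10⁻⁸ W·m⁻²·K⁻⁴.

q ≈ 72.8 W/m²

For two infinite grey parallel plates, q = σ(T₁⁴ − T₂⁴)/(1/ε₁ + 1/ε₂ − 1).
T₁⁴ − T₂⁴ = 8.209×10⁹ − 3.324×10⁶ = 8.205×10⁹ K⁴.
1/ε₁ + 1/ε₂ − 1 = 4.762 + 2.632 − 1 = 6.393.
q = 5.67×10⁻⁸ × 8.205×10⁹ / 6.393.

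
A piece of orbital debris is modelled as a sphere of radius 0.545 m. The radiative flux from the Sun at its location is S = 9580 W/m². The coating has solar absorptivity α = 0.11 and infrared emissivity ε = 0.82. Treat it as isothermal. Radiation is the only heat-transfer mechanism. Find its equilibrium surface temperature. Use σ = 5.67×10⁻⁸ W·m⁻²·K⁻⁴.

T ≈ 274 K

At equilibrium, absorbed power = emitted power.
Absorbing cross-section = πr² = 0.9331 m²; emitting surface = 4πr² = 3.733 m² (ratio 4).
αS·A_cross = εσ·A_surf·T⁴  ⇒  T⁴ = αS/(ε·4σ).
T⁴ = 0.110·9580/(0.82·4·5.67×10⁻⁸) = 5.666×10⁹ K⁴.
T = (5.666×10⁹)^(1/4).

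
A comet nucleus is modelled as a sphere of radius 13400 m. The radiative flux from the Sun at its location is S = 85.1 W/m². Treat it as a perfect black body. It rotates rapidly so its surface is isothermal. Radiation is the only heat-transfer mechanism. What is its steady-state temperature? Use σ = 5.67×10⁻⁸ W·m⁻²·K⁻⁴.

T ≈ 139 K

At equilibrium, absorbed power = emitted power.
Absorbing cross-section = πr² = 5.641×10⁸ m²; emitting surface = 4πr² = 2.256×10⁹ m² (ratio 4).
S·A_cross = εσ·A_surf·T⁴  ⇒  T⁴ = S/(4σ).
T⁴ = 1.00·85.1/(4·5.67×10⁻⁸) = 3.752×10⁸ K⁴.
T = (3.752×10⁸)^(1/4).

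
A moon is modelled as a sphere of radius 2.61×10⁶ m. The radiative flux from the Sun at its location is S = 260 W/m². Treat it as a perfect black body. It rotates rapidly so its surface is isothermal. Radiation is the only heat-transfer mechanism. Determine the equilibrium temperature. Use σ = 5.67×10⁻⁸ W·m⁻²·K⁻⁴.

At equilibrium, absorbed power = emitted power.
Absorbing cross-section = πr² = 2.140×10¹³ m²; emitting surface = 4πr² = 8.560×10¹³ m² (ratio 4).
S·A_cross = εσ·A_surf·T⁴  ⇒  T⁴ = S/(4σ).
T⁴ = 1.00·260/(4·5.67×10⁻⁸) = 1.146×10⁹ K⁴.
T = (1.146×10⁹)^(1/4).

T ≈ 184 K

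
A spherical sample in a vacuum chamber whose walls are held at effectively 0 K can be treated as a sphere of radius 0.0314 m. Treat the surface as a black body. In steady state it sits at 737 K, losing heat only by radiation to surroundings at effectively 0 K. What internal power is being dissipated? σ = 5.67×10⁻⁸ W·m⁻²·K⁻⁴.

Steady state: P = εσA T⁴.
A = 4πr² = 0.01239 m²; T⁴ = (737)⁴ = 2.950×10¹¹ K⁴.
P = 1.0 × 5.67×10⁻⁸ × 0.01239 × 2.950×10¹¹.

P ≈ 207 W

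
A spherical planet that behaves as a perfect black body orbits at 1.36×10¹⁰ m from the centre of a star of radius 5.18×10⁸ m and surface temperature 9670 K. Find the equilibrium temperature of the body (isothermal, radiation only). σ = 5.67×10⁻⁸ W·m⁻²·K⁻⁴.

T ≈ 1330 K

The star's surface emits σT_*⁴; at distance d the flux is S = σT_*⁴(R_*/d)².
S = 5.67×10⁻⁸·(9670)⁴·(5.18×10⁸/1.36×10¹⁰)² = 7.192×10⁵ W/m².
For an isothermal sphere T⁴ = (1−a)S/(4σ) = 3.171×10¹² K⁴.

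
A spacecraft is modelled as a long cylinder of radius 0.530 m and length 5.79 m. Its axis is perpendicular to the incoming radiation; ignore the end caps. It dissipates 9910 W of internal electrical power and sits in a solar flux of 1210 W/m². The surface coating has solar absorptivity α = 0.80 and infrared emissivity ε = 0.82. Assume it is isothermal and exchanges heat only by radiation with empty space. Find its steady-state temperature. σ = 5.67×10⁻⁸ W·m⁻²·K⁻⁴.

At steady state, absorbed solar power + internal power = radiated power.
Absorbed: α·S·A_cross = 0.80·1210·6.137 = 5941 W (cross-section 2rL).
Total input = 5941 + 9910 = 15850 W.
Radiated: εσ·A_surf·T⁴ with A_surf = 2πrL = 19.28 m².
T⁴ = 15850/(0.82·5.67×10⁻⁸·19.28) = 1.768×10¹⁰ K⁴.

T ≈ 365 K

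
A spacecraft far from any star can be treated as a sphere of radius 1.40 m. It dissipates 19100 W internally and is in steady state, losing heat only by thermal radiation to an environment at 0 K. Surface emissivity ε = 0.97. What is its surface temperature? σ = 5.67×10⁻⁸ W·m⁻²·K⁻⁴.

T ≈ 345 K

Steady state: internal power = radiated power, P = εσA T⁴.
Radiating area A = 4πr² = 24.63 m².
T⁴ = P/(εσA) = 19100/(0.97·5.67×10⁻⁸·24.63) = 1.410×10¹⁰ K⁴.
T = (1.410×10¹⁰)^(1/4).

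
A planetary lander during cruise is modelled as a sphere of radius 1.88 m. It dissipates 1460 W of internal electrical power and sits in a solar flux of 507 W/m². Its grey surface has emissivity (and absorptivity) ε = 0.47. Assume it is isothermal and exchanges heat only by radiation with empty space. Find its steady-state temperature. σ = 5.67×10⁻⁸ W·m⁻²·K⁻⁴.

T ≈ 243 K

At steady state, absorbed solar power + internal power = radiated power.
Absorbed: α·S·A_cross = 0.47·507·11.10 = 2646 W (cross-section πr²).
Total input = 2646 + 1460 = 4106 W.
Radiated: εσ·A_surf·T⁴ with A_surf = 4πr² = 44.41 m².
T⁴ = 4106/(0.47·5.67×10⁻⁸·44.41) = 3.469×10⁹ K⁴.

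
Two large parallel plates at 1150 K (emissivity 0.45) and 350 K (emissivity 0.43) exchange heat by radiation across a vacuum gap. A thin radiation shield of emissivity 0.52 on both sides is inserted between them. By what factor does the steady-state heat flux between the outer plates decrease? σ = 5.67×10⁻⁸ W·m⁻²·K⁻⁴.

factor ≈ 1.80

Without shield: q₀ = σΔ(T⁴)/(1/ε₁+1/ε₂−1) with denominator 3.548.
With shield the two gaps are in series; the resistances add: (1/ε₁+1/ε_s−1)+(1/ε_s+1/ε₂−1) = 3.145+3.249 = 6.394.
Heat-flux ratio q₀/q = 6.394/3.548.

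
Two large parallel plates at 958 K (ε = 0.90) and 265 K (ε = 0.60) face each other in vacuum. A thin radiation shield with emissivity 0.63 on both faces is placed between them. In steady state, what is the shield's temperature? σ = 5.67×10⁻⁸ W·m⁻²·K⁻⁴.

T_s ≈ 833 K

In steady state the net flux on the hot side equals that on the cold side.
σ(T₁⁴−T_s⁴)/D₁ = σ(T_s⁴−T₂⁴)/D₂, with D₁ = 1/ε₁+1/ε_s−1 = 1.698, D₂ = 1/ε_s+1/ε₂−1 = 2.254.
Solve for T_s⁴: T_s⁴ = (D₂·T₁⁴ + D₁·T₂⁴)/(D₁+D₂) = 4.825×10¹¹ K⁴.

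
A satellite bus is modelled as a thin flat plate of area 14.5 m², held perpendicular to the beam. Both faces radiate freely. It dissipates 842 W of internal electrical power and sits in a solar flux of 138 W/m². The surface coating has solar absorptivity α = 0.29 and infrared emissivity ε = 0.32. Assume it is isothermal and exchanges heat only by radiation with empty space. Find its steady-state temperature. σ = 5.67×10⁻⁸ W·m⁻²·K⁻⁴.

At steady state, absorbed solar power + internal power = radiated power.
Absorbed: α·S·A_cross = 0.29·138·14.50 = 580.3 W (cross-section A).
Total input = 580.3 + 842 = 1422 W.
Radiated: εσ·A_surf·T⁴ with A_surf = 2A = 29.00 m².
T⁴ = 1422/(0.32·5.67×10⁻⁸·29.00) = 2.703×10⁹ K⁴.

T ≈ 228 K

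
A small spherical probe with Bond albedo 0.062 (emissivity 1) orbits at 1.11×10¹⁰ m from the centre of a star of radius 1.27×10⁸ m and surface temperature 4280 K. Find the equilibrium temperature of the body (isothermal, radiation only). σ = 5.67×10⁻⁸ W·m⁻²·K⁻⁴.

T ≈ 319 K

The star's surface emits σT_*⁴; at distance d the flux is S = σT_*⁴(R_*/d)².
S = 5.67×10⁻⁸·(4280)⁴·(1.27×10⁸/1.11×10¹⁰)² = 2491 W/m².
For an isothermal sphere T⁴ = (1−a)S/(4σ) = 1.030×10¹⁰ K⁴.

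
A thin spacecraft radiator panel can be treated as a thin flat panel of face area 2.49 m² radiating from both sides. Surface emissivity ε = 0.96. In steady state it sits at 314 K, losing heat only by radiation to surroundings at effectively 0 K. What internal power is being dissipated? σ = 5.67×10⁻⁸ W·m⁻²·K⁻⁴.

P ≈ 2640 W

Steady state: P = εσA T⁴.
A = 2·2.49 = 4.980 m²; T⁴ = (314)⁴ = 9.721×10⁹ K⁴.
P = 0.96 × 5.67×10⁻⁸ × 4.980 × 9.721×10⁹.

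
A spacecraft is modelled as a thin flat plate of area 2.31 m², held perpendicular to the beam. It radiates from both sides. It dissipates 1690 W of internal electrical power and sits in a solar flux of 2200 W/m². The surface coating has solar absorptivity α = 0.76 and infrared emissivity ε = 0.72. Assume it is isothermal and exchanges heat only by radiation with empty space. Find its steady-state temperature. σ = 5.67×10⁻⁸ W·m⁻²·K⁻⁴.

T ≈ 414 K

At steady state, absorbed solar power + internal power = radiated power.
Absorbed: α·S·A_cross = 0.76·2200·2.310 = 3862 W (cross-section A).
Total input = 3862 + 1690 = 5552 W.
Radiated: εσ·A_surf·T⁴ with A_surf = 2A = 4.620 m².
T⁴ = 5552/(0.72·5.67×10⁻⁸·4.620) = 2.944×10¹⁰ K⁴.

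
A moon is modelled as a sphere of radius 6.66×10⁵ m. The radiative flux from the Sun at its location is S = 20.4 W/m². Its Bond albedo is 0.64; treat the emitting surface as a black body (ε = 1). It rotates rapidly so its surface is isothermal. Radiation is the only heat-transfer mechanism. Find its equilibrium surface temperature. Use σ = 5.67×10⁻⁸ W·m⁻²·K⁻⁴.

At equilibrium, absorbed power = emitted power.
Absorbing cross-section = πr² = 1.393×10¹² m²; emitting surface = 4πr² = 5.574×10¹² m² (ratio 4).
(1−a)S·A_cross = εσ·A_surf·T⁴  ⇒  T⁴ = (1−a)S/(4σ).
T⁴ = 0.360·20.4/(4·5.67×10⁻⁸) = 3.238×10⁷ K⁴.
T = (3.238×10⁷)^(1/4).

T ≈ 75.4 K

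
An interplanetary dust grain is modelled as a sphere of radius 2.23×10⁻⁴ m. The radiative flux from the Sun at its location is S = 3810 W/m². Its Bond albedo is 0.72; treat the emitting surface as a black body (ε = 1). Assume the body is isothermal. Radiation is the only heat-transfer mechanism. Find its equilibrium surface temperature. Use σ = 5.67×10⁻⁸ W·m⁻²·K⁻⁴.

At equilibrium, absorbed power = emitted power.
Absorbing cross-section = πr² = 1.562×10⁻⁷ m²; emitting surface = 4πr² = 6.249×10⁻⁷ m² (ratio 4).
(1−a)S·A_cross = εσ·A_surf·T⁴  ⇒  T⁴ = (1−a)S/(4σ).
T⁴ = 0.280·3810/(4·5.67×10⁻⁸) = 4.704×10⁹ K⁴.
T = (4.704×10⁹)^(1/4).

T ≈ 262 K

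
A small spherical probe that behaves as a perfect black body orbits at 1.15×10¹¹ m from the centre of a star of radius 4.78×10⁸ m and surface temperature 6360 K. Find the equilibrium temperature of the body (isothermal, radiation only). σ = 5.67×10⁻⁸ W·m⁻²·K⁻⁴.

T ≈ 290 K

The star's surface emits σT_*⁴; at distance d the flux is S = σT_*⁴(R_*/d)².
S = 5.67×10⁻⁸·(6360)⁴·(4.78×10⁸/1.15×10¹¹)² = 1603 W/m².
For an isothermal sphere T⁴ = (1−a)S/(4σ) = 7.067×10⁹ K⁴.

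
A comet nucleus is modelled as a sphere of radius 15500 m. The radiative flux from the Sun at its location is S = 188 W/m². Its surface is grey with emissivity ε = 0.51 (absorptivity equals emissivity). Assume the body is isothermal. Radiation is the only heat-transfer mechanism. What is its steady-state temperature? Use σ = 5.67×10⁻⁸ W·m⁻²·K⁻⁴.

At equilibrium, absorbed power = emitted power.
Absorbing cross-section = πr² = 7.548×10⁸ m²; emitting surface = 4πr² = 3.019×10⁹ m² (ratio 4).
εS·A_cross = εσ·A_surf·T⁴  ⇒  T⁴ = S/(4σ)   (ε cancels).
T⁴ = 188/(4·5.67×10⁻⁸) = 8.289×10⁸ K⁴.
T = (8.289×10⁸)^(1/4).

T ≈ 170 K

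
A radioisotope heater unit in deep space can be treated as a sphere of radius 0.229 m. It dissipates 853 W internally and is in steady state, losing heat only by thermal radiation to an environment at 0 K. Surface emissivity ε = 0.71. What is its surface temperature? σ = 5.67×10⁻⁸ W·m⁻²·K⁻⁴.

T ≈ 423 K

Steady state: internal power = radiated power, P = εσA T⁴.
Radiating area A = 4πr² = 0.6590 m².
T⁴ = P/(εσA) = 853/(0.71·5.67×10⁻⁸·0.6590) = 3.215×10¹⁰ K⁴.
T = (3.215×10¹⁰)^(1/4).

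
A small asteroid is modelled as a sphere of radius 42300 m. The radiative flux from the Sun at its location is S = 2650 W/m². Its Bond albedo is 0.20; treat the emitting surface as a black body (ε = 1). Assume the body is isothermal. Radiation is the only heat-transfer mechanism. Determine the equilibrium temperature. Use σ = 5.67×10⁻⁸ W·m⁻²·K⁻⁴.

At equilibrium, absorbed power = emitted power.
Absorbing cross-section = πr² = 5.621×10⁹ m²; emitting surface = 4πr² = 2.248×10¹⁰ m² (ratio 4).
(1−a)S·A_cross = εσ·A_surf·T⁴  ⇒  T⁴ = (1−a)S/(4σ).
T⁴ = 0.800·2650/(4·5.67×10⁻⁸) = 9.347×10⁹ K⁴.
T = (9.347×10⁹)^(1/4).

T ≈ 311 K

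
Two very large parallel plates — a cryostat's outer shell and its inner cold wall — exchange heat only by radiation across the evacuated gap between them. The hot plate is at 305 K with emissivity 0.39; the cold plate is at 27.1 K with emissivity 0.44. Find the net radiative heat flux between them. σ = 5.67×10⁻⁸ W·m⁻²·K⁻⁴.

For two infinite grey parallel plates, q = σ(T₁⁴ − T₂⁴)/(1/ε₁ + 1/ε₂ − 1).
T₁⁴ − T₂⁴ = 8.654×10⁹ − 5.394×10⁵ = 8.653×10⁹ K⁴.
1/ε₁ + 1/ε₂ − 1 = 2.564 + 2.273 − 1 = 3.837.
q = 5.67×10⁻⁸ × 8.653×10⁹ / 3.837.

q ≈ 128 W/m²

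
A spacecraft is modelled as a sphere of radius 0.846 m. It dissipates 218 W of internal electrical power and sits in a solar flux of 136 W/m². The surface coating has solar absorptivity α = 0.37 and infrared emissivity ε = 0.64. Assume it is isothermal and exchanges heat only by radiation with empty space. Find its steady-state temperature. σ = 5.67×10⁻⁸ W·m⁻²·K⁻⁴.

At steady state, absorbed solar power + internal power = radiated power.
Absorbed: α·S·A_cross = 0.37·136·2.248 = 113.1 W (cross-section πr²).
Total input = 113.1 + 218 = 331.1 W.
Radiated: εσ·A_surf·T⁴ with A_surf = 4πr² = 8.994 m².
T⁴ = 331.1/(0.64·5.67×10⁻⁸·8.994) = 1.015×10⁹ K⁴.

T ≈ 178 K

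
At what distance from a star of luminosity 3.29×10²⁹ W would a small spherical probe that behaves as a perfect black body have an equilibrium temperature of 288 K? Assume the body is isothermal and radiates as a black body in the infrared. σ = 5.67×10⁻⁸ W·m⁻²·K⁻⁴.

For an isothermal black-emitting sphere, (1−a)S·πr² = σ·4πr²·T⁴ ⇒ S = 4σT⁴/(1−a).
S = 4·5.67×10⁻⁸·(288)⁴/1.00 = 1560 W/m².
Flux falls as S = L/(4πd²), so d = √(L/(4πS)) = √(3.29×10²⁹/(4π·1560)).

d ≈ 4.10×10¹² m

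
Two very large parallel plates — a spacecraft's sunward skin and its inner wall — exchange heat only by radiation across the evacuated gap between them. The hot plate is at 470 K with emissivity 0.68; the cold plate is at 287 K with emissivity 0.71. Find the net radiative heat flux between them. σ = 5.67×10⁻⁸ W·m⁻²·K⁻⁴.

For two infinite grey parallel plates, q = σ(T₁⁴ − T₂⁴)/(1/ε₁ + 1/ε₂ − 1).
T₁⁴ − T₂⁴ = 4.880×10¹⁰ − 6.785×10⁹ = 4.201×10¹⁰ K⁴.
1/ε₁ + 1/ε₂ − 1 = 1.471 + 1.408 − 1 = 1.879.
q = 5.67×10⁻⁸ × 4.201×10¹⁰ / 1.879.

q ≈ 1270 W/m²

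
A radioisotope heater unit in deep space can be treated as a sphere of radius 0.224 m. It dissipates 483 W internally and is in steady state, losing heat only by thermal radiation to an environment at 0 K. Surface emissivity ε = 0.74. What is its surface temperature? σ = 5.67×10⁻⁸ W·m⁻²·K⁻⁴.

Steady state: internal power = radiated power, P = εσA T⁴.
Radiating area A = 4πr² = 0.6305 m².
T⁴ = P/(εσA) = 483/(0.74·5.67×10⁻⁸·0.6305) = 1.826×10¹⁰ K⁴.
T = (1.826×10¹⁰)^(1/4).

T ≈ 368 K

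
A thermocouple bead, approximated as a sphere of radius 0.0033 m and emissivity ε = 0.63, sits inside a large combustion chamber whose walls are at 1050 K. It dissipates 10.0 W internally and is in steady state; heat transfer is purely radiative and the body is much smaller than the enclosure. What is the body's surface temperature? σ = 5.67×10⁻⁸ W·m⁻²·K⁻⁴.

For a small grey body in a large enclosure, net radiated power = εσA(T⁴ − T_w⁴).
Steady state: P = εσA(T⁴ − T_w⁴) with A = 4πr² = 1.368×10⁻⁴ m².
T⁴ = P/(εσA) + T_w⁴ = 10.0/(0.63·5.67×10⁻⁸·1.368×10⁻⁴) + (1050)⁴
    = 2.046×10¹² + 1.216×10¹² = 3.261×10¹² K⁴.

T ≈ 1340 K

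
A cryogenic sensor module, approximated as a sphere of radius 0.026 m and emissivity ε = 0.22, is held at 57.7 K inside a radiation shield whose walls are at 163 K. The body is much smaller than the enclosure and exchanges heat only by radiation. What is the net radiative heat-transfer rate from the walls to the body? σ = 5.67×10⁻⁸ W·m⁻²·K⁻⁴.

For a small grey body in a large enclosure: P_net = εσA(T_body⁴ − T_wall⁴).
A = 4πr² = 0.008495 m²; T_body⁴ − T_wall⁴ = 1.108×10⁷ − 7.059×10⁸ = -6.948×10⁸ K⁴.
|P_net| = 0.22·5.67×10⁻⁸·0.008495·6.948×10⁸.

P_net ≈ 0.0736 W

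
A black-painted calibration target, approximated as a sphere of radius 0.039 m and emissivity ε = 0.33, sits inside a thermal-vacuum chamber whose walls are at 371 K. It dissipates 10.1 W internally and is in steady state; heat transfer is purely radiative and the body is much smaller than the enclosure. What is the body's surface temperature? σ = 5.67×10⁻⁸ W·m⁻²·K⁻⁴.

T ≈ 466 K

For a small grey body in a large enclosure, net radiated power = εσA(T⁴ − T_w⁴).
Steady state: P = εσA(T⁴ − T_w⁴) with A = 4πr² = 0.01911 m².
T⁴ = P/(εσA) + T_w⁴ = 10.1/(0.33·5.67×10⁻⁸·0.01911) + (371)⁴
    = 2.824×10¹⁰ + 1.895×10¹⁰ = 4.719×10¹⁰ K⁴.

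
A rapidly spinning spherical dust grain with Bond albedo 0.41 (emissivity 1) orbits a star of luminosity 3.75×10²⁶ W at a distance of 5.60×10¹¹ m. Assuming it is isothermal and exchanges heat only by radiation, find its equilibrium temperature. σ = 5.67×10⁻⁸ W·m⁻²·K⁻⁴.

First find the stellar flux at distance d: S = L/(4πd²) = 3.75×10²⁶/(4π·(5.60×10¹¹)²) = 95.16 W/m².
For an isothermal sphere, absorbed (1−a)S·πr² = emitted σ·4πr²·T⁴, so T⁴ = (1−a)S/(4σ).
T⁴ = 0.590·95.16/(4·5.67×10⁻⁸) = 2.475×10⁸ K⁴.

T ≈ 125 K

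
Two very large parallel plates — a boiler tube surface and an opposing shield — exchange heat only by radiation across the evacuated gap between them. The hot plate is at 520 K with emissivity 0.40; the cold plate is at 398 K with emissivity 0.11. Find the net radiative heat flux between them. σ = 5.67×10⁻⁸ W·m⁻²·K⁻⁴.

For two infinite grey parallel plates, q = σ(T₁⁴ − T₂⁴)/(1/ε₁ + 1/ε₂ − 1).
T₁⁴ − T₂⁴ = 7.312×10¹⁰ − 2.509×10¹⁰ = 4.802×10¹⁰ K⁴.
1/ε₁ + 1/ε₂ − 1 = 2.500 + 9.091 − 1 = 10.59.
q = 5.67×10⁻⁸ × 4.802×10¹⁰ / 10.59.

q ≈ 257 W/m²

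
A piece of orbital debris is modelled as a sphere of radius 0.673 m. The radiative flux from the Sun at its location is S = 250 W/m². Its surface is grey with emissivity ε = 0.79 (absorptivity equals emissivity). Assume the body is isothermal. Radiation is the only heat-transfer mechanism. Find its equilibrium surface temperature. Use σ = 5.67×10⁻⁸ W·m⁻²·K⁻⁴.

At equilibrium, absorbed power = emitted power.
Absorbing cross-section = πr² = 1.423 m²; emitting surface = 4πr² = 5.692 m² (ratio 4).
εS·A_cross = εσ·A_surf·T⁴  ⇒  T⁴ = S/(4σ)   (ε cancels).
T⁴ = 250/(4·5.67×10⁻⁸) = 1.102×10⁹ K⁴.
T = (1.102×10⁹)^(1/4).

T ≈ 182 K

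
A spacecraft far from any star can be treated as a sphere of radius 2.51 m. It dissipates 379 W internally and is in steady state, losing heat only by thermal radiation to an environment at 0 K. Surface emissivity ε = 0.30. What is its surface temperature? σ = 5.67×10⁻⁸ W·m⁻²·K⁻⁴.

T ≈ 130 K

Steady state: internal power = radiated power, P = εσA T⁴.
Radiating area A = 4πr² = 79.17 m².
T⁴ = P/(εσA) = 379/(0.30·5.67×10⁻⁸·79.17) = 2.814×10⁸ K⁴.
T = (2.814×10⁸)^(1/4).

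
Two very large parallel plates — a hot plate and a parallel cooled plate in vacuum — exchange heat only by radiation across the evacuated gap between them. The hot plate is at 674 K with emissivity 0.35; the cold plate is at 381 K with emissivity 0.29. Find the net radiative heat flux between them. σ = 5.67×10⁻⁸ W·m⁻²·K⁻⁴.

q ≈ 1980 W/m²

For two infinite grey parallel plates, q = σ(T₁⁴ − T₂⁴)/(1/ε₁ + 1/ε₂ − 1).
T₁⁴ − T₂⁴ = 2.064×10¹¹ − 2.107×10¹⁰ = 1.853×10¹¹ K⁴.
1/ε₁ + 1/ε₂ − 1 = 2.857 + 3.448 − 1 = 5.305.
q = 5.67×10⁻⁸ × 1.853×10¹¹ / 5.305.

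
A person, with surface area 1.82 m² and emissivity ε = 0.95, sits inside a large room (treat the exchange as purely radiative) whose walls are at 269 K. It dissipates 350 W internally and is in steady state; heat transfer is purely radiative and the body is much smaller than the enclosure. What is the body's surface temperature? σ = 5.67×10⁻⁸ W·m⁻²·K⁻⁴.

T ≈ 306 K

For a small grey body in a large enclosure, net radiated power = εσA(T⁴ − T_w⁴).
Steady state: P = εσA(T⁴ − T_w⁴) with A = 1.82 m².
T⁴ = P/(εσA) + T_w⁴ = 350/(0.95·5.67×10⁻⁸·1.820) + (269)⁴
    = 3.570×10⁹ + 5.236×10⁹ = 8.806×10⁹ K⁴.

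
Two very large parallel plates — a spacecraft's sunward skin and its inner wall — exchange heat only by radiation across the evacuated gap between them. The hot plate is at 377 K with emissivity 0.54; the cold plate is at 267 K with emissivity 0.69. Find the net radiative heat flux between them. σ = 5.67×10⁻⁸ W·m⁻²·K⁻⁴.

q ≈ 373 W/m²

For two infinite grey parallel plates, q = σ(T₁⁴ − T₂⁴)/(1/ε₁ + 1/ε₂ − 1).
T₁⁴ − T₂⁴ = 2.020×10¹⁰ − 5.082×10⁹ = 1.512×10¹⁰ K⁴.
1/ε₁ + 1/ε₂ − 1 = 1.852 + 1.449 − 1 = 2.301.
q = 5.67×10⁻⁸ × 1.512×10¹⁰ / 2.301.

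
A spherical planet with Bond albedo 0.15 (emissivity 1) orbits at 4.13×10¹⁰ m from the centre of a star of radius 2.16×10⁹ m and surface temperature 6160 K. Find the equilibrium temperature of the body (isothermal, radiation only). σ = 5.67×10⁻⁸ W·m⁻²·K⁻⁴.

The star's surface emits σT_*⁴; at distance d the flux is S = σT_*⁴(R_*/d)².
S = 5.67×10⁻⁸·(6160)⁴·(2.16×10⁹/4.13×10¹⁰)² = 2.233×10⁵ W/m².
For an isothermal sphere T⁴ = (1−a)S/(4σ) = 8.369×10¹¹ K⁴.

T ≈ 956 K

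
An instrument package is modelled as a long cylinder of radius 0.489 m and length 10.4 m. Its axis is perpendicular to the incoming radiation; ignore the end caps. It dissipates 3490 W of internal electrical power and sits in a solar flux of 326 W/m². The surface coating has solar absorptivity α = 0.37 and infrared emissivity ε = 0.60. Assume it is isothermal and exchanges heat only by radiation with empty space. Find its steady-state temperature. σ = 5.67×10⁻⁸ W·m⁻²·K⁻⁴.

T ≈ 257 K

At steady state, absorbed solar power + internal power = radiated power.
Absorbed: α·S·A_cross = 0.37·326·10.17 = 1227 W (cross-section 2rL).
Total input = 1227 + 3490 = 4717 W.
Radiated: εσ·A_surf·T⁴ with A_surf = 2πrL = 31.95 m².
T⁴ = 4717/(0.60·5.67×10⁻⁸·31.95) = 4.339×10⁹ K⁴.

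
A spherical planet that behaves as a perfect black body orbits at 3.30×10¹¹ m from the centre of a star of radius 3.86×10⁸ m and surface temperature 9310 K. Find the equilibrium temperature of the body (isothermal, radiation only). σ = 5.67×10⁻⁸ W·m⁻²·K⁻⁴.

The star's surface emits σT_*⁴; at distance d the flux is S = σT_*⁴(R_*/d)².
S = 5.67×10⁻⁸·(9310)⁴·(3.86×10⁸/3.30×10¹¹)² = 582.8 W/m².
For an isothermal sphere T⁴ = (1−a)S/(4σ) = 2.570×10⁹ K⁴.

T ≈ 225 K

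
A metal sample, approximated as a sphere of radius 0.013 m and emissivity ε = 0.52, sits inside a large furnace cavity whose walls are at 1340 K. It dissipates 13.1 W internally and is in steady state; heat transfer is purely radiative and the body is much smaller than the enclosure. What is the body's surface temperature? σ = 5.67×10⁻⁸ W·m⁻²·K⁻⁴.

For a small grey body in a large enclosure, net radiated power = εσA(T⁴ − T_w⁴).
Steady state: P = εσA(T⁴ − T_w⁴) with A = 4πr² = 0.002124 m².
T⁴ = P/(εσA) + T_w⁴ = 13.1/(0.52·5.67×10⁻⁸·0.002124) + (1340)⁴
    = 2.092×10¹¹ + 3.224×10¹² = 3.433×10¹² K⁴.

T ≈ 1360 K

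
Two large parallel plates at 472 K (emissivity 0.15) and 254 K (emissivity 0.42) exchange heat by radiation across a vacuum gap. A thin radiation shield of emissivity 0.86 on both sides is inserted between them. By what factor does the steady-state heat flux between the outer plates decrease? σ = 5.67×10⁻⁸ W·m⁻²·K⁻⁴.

Without shield: q₀ = σΔ(T⁴)/(1/ε₁+1/ε₂−1) with denominator 8.048.
With shield the two gaps are in series; the resistances add: (1/ε₁+1/ε_s−1)+(1/ε_s+1/ε₂−1) = 6.829+2.544 = 9.373.
Heat-flux ratio q₀/q = 9.373/8.048.

factor ≈ 1.16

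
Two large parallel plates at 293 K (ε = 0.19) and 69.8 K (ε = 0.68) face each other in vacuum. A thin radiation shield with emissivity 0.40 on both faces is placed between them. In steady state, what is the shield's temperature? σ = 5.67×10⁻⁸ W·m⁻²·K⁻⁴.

T_s ≈ 218 K

In steady state the net flux on the hot side equals that on the cold side.
σ(T₁⁴−T_s⁴)/D₁ = σ(T_s⁴−T₂⁴)/D₂, with D₁ = 1/ε₁+1/ε_s−1 = 6.763, D₂ = 1/ε_s+1/ε₂−1 = 2.971.
Solve for T_s⁴: T_s⁴ = (D₂·T₁⁴ + D₁·T₂⁴)/(D₁+D₂) = 2.266×10⁹ K⁴.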